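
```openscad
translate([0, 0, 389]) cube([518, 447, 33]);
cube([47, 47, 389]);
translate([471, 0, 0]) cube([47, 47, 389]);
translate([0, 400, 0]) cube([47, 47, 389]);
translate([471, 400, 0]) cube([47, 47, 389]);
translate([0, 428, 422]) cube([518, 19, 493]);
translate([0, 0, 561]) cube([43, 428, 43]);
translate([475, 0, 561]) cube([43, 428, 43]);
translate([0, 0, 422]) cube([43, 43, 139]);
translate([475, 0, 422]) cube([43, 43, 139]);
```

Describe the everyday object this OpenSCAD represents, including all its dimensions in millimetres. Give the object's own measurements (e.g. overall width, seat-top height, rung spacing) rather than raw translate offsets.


A chair. The seat is a 518×447×33 mm slab with its top at z = 422 mm, on four 47×47 mm corner legs (flush with the seat edges, standing on z = 0). A flat backrest 19 mm thick, 493 mm tall, spans the full seat width and rises from the seat top along its +y edge, rear face flush with the rear of the seat. Two armrests of 43×43 mm section run along each side from the seat's front edge to the front of the backrest, top faces 182 mm above the seat top and outer faces flush with the seat's x-edges; a 43×43 mm post under the front of each armrest stands on the seat at the front corner.


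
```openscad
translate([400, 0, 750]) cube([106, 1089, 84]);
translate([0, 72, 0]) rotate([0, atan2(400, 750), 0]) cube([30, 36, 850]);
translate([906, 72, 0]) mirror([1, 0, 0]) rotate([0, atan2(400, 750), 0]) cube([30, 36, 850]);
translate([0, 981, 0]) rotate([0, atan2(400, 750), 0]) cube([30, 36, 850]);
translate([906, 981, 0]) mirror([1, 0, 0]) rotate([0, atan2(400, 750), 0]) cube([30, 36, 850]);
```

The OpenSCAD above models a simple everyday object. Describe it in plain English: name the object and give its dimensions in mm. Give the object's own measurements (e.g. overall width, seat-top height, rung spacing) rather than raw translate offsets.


A sawhorse. A 106×1089×84 mm beam (x, y, z) sits on two A-frame leg pairs. Each pair is two raked legs of 30×36 mm section (36 mm along y) splaying symmetrically in x. Each leg rises 750 mm vertically over 400 mm of horizontal reach and is 850 mm long along its own axis. Every leg's outer bottom edge rests on the floor and its outer top edge meets a bottom edge of the beam — the left legs (tilting toward +x) meet the beam's −x bottom edge, the right legs (their mirror images, tilting toward −x) meet its +x bottom edge — so the leg tops tuck under the beam, the beam's underside is 750 mm above the floor, and the feet are 906 mm apart outside-to-outside with the beam centred between them. The two leg pairs are set in 72 mm from either end of the beam.


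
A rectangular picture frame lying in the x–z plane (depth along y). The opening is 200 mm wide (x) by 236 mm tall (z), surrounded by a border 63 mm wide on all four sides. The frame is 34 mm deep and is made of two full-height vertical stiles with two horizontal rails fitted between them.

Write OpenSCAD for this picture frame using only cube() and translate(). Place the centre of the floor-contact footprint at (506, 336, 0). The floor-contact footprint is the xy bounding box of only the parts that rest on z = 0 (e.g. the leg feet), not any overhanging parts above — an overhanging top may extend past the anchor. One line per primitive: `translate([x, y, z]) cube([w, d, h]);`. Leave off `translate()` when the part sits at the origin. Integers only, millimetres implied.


translate([343, 319, 0]) cube([63, 34, 362]);
translate([606, 319, 0]) cube([63, 34, 362]);
translate([406, 319, 0]) cube([200, 34, 63]);
translate([406, 319, 299]) cube([200, 34, 63]);


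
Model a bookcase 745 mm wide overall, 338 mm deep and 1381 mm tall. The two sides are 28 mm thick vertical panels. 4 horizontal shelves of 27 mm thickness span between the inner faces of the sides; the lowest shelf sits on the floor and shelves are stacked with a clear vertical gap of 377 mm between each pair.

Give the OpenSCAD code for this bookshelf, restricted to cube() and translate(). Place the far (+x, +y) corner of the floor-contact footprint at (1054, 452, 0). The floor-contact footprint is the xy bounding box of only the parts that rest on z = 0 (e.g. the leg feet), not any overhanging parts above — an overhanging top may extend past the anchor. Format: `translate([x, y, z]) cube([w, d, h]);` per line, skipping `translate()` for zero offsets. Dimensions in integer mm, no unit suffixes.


translate([309, 114, 0]) cube([28, 338, 1381]);
translate([1026, 114, 0]) cube([28, 338, 1381]);
translate([337, 114, 0]) cube([689, 338, 27]);
translate([337, 114, 404]) cube([689, 338, 27]);
translate([337, 114, 808]) cube([689, 338, 27]);
translate([337, 114, 1212]) cube([689, 338, 27]);


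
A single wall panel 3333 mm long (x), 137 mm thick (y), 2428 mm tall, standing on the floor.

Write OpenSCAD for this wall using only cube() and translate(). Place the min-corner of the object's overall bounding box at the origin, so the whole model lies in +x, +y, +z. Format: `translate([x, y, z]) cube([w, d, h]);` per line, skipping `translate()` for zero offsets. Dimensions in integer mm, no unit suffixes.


cube([3333, 137, 2428]);


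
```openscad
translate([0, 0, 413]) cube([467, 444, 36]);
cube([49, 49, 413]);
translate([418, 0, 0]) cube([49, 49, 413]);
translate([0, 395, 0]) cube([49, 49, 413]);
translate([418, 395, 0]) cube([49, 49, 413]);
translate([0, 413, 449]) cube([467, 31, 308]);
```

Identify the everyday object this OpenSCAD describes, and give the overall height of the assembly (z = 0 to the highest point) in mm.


A chair. The overall height is 757 mm.

A slab on four corner posts with a tall panel at the back — a chair. The seat slab sits at z = 413 with thickness 36, and the 308 mm backrest starts at the seat top, so the overall height is 413 + 36 + 308 = 757 mm.


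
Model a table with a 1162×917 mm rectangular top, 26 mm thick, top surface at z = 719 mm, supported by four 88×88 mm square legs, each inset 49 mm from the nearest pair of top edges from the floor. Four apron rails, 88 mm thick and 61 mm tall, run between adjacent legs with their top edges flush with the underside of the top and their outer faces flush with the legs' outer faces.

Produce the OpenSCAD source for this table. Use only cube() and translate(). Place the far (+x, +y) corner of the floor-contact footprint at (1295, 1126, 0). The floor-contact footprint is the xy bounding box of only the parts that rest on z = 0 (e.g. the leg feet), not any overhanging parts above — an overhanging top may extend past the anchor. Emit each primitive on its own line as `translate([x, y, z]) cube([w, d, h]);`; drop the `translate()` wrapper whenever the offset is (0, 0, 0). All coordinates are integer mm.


translate([182, 258, 693]) cube([1162, 917, 26]);
translate([231, 307, 0]) cube([88, 88, 693]);
translate([1207, 307, 0]) cube([88, 88, 693]);
translate([231, 1038, 0]) cube([88, 88, 693]);
translate([1207, 1038, 0]) cube([88, 88, 693]);
translate([319, 307, 632]) cube([888, 88, 61]);
translate([319, 1038, 632]) cube([888, 88, 61]);
translate([231, 395, 632]) cube([88, 643, 61]);
translate([1207, 395, 632]) cube([88, 643, 61]);


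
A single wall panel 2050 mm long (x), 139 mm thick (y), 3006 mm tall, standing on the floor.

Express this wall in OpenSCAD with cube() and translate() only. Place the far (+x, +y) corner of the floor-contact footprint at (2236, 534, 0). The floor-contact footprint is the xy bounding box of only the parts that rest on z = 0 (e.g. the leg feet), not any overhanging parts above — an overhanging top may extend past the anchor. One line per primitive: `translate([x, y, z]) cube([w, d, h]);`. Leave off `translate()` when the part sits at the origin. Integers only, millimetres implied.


translate([186, 395, 0]) cube([2050, 139, 3006]);


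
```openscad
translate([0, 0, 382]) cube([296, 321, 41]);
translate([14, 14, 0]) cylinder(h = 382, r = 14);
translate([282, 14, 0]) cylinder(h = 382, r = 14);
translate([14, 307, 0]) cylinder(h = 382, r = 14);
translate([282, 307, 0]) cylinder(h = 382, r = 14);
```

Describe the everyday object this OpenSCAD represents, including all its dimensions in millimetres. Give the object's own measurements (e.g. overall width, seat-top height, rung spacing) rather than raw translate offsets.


A four-legged stool. The seat is a 296×321×41 mm slab whose top surface is at z = 423 mm; four round legs, each 28 mm in diameter, run from the floor (z = 0) to the underside of the seat, each leg's axis is inset half a diameter from the nearest pair of seat edges (so the leg's bounding box is flush with the corner).


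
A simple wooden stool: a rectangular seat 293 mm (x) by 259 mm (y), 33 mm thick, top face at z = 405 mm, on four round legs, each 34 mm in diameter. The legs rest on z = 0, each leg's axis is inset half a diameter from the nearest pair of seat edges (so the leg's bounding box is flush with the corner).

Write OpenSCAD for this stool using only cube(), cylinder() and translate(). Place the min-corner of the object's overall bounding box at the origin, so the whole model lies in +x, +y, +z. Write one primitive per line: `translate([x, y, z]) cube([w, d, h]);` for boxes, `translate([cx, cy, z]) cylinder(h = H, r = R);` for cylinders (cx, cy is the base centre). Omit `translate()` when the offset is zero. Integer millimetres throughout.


translate([0, 0, 372]) cube([293, 259, 33]);
translate([17, 17, 0]) cylinder(h = 372, r = 17);
translate([276, 17, 0]) cylinder(h = 372, r = 17);
translate([17, 242, 0]) cylinder(h = 372, r = 17);
translate([276, 242, 0]) cylinder(h = 372, r = 17);


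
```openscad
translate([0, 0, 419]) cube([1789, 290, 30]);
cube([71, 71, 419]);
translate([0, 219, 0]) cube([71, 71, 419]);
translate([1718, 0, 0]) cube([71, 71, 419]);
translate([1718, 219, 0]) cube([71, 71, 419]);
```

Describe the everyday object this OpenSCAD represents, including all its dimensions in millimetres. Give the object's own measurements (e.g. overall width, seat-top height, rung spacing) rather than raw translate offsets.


A long wooden bench with a 1789 mm (x) × 290 mm (y) seat, 30 mm thick, its top surface 449 mm above the floor. Four 71 mm square legs at the seat corners, flush with the edges, run from z = 0 to the seat underside.


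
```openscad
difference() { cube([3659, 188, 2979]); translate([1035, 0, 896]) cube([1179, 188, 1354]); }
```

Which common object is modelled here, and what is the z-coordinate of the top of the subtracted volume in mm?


A wall with a window opening. The window head height is 2250 mm.

A wall with a rectangular opening subtracted — a window. Sill at z = 896, opening 1354 mm tall, so the head is at 896 + 1354 = 2250 mm.


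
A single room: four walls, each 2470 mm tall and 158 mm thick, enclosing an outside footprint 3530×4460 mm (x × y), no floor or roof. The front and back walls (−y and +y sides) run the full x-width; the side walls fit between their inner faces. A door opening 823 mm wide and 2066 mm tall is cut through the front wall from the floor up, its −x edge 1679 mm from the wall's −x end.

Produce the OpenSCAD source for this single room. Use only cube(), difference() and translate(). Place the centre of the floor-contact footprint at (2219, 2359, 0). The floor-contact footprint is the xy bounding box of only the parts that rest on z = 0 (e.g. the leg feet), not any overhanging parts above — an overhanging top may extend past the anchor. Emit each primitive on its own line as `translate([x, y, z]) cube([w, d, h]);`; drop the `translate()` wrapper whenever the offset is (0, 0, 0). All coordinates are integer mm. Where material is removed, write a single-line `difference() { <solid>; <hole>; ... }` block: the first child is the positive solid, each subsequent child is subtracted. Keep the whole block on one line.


difference() { translate([454, 129, 0]) cube([3530, 158, 2470]); translate([2133, 129, 0]) cube([823, 158, 2066]); }
translate([454, 4431, 0]) cube([3530, 158, 2470]);
translate([454, 287, 0]) cube([158, 4144, 2470]);
translate([3826, 287, 0]) cube([158, 4144, 2470]);


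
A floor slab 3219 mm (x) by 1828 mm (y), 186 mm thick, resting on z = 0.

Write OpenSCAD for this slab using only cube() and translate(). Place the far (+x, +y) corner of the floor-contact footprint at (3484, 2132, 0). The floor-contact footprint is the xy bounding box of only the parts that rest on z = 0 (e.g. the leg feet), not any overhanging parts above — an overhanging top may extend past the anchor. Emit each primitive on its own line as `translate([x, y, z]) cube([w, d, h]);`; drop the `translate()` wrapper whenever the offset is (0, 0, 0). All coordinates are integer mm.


translate([265, 304, 0]) cube([3219, 1828, 186]);


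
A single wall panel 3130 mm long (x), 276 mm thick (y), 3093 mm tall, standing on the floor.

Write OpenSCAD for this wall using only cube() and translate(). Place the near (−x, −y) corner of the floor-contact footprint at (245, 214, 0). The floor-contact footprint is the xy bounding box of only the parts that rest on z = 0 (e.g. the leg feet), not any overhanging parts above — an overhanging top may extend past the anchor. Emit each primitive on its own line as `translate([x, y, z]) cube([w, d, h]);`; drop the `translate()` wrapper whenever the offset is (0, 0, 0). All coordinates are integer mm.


translate([245, 214, 0]) cube([3130, 276, 3093]);


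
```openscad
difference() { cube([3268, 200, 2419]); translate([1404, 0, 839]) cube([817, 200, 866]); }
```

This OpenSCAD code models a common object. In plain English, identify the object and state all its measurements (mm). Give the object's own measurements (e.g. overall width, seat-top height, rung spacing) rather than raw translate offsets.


A wall 3268 mm long (x), 200 mm thick (y), 2419 mm tall, with a rectangular window opening cut through it. The opening is 817 mm wide and 866 mm tall; its sill is at z = 839 mm and its near (−x) edge is 1404 mm from the wall's −x end. The opening passes through the full wall thickness.


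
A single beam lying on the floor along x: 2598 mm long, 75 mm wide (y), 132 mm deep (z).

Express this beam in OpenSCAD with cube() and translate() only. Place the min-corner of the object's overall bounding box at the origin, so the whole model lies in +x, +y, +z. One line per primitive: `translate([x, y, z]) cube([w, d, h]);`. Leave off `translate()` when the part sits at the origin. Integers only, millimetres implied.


cube([2598, 75, 132]);


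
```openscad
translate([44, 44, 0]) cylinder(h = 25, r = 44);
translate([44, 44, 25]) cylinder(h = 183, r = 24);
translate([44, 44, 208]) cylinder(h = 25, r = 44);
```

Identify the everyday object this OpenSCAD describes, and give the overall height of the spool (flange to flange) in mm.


A spool. The overall height is 233 mm.

Three coaxial cylinders, large–small–large — a spool. Two 25 mm flanges and a 183 mm core give 25 + 183 + 25 = 233 mm.


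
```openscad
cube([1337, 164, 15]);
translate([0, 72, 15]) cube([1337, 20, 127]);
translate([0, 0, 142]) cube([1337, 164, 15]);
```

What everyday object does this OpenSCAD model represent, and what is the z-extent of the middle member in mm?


An I-beam. The web height is 127 mm.

Two wide flanges with a thin centred web — an I-beam. Overall 157 mm minus two 15 mm flanges gives a web of 157 − 2·15 = 127 mm.


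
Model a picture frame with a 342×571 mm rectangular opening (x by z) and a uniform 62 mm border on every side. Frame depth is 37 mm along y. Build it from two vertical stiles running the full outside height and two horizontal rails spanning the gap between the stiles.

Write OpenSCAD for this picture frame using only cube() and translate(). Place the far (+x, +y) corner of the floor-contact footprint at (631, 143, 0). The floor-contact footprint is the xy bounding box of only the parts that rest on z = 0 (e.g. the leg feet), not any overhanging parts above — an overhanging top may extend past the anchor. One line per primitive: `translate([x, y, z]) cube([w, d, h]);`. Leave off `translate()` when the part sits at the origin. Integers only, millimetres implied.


translate([165, 106, 0]) cube([62, 37, 695]);
translate([569, 106, 0]) cube([62, 37, 695]);
translate([227, 106, 0]) cube([342, 37, 62]);
translate([227, 106, 633]) cube([342, 37, 62]);


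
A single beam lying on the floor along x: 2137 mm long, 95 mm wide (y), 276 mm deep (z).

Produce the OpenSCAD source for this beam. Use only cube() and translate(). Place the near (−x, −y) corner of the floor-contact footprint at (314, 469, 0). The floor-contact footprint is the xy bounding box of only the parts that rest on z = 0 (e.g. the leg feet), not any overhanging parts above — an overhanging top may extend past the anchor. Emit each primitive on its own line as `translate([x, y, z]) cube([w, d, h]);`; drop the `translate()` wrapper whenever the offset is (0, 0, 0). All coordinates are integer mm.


translate([314, 469, 0]) cube([2137, 95, 276]);


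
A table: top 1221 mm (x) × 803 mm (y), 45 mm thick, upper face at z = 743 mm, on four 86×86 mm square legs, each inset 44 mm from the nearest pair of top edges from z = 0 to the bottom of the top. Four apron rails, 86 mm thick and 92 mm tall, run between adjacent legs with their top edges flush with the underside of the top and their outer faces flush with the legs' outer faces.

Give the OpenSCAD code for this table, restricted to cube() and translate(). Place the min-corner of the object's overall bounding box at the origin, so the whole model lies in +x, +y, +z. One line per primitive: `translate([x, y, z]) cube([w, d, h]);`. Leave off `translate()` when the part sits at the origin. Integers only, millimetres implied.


translate([0, 0, 698]) cube([1221, 803, 45]);
translate([44, 44, 0]) cube([86, 86, 698]);
translate([1091, 44, 0]) cube([86, 86, 698]);
translate([44, 673, 0]) cube([86, 86, 698]);
translate([1091, 673, 0]) cube([86, 86, 698]);
translate([130, 44, 606]) cube([961, 86, 92]);
translate([130, 673, 606]) cube([961, 86, 92]);
translate([44, 130, 606]) cube([86, 543, 92]);
translate([1091, 130, 606]) cube([86, 543, 92]);


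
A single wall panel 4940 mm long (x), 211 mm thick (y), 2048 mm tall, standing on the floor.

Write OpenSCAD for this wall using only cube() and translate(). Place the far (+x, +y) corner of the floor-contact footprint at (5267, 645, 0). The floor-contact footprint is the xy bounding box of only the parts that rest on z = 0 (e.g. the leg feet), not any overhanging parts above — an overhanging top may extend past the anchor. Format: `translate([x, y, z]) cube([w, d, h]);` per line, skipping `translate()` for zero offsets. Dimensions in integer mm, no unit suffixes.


translate([327, 434, 0]) cube([4940, 211, 2048]);


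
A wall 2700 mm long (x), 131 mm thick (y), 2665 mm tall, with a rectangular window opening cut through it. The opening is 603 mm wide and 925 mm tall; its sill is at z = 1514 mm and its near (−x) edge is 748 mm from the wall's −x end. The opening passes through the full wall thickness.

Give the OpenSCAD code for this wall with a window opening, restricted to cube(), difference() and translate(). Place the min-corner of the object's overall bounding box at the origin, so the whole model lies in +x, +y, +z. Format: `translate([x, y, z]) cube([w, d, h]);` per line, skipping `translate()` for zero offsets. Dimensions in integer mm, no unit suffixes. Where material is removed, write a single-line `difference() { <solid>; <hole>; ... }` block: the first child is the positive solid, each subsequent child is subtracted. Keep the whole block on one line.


difference() { cube([2700, 131, 2665]); translate([748, 0, 1514]) cube([603, 131, 925]); }


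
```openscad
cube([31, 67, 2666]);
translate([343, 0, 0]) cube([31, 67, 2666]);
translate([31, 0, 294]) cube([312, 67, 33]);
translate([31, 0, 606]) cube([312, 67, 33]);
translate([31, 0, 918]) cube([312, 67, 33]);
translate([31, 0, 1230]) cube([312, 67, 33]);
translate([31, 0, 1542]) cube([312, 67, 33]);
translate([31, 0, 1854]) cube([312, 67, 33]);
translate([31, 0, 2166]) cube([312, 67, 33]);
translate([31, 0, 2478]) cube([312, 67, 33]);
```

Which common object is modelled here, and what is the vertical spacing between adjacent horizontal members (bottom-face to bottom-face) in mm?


A ladder. The rung spacing is 312 mm.

Two tall 31×67 posts with 8 short bars between them — a ladder. Adjacent rungs sit at z = 294 and z = 606, so the spacing is 606 − 294 = 312 mm.


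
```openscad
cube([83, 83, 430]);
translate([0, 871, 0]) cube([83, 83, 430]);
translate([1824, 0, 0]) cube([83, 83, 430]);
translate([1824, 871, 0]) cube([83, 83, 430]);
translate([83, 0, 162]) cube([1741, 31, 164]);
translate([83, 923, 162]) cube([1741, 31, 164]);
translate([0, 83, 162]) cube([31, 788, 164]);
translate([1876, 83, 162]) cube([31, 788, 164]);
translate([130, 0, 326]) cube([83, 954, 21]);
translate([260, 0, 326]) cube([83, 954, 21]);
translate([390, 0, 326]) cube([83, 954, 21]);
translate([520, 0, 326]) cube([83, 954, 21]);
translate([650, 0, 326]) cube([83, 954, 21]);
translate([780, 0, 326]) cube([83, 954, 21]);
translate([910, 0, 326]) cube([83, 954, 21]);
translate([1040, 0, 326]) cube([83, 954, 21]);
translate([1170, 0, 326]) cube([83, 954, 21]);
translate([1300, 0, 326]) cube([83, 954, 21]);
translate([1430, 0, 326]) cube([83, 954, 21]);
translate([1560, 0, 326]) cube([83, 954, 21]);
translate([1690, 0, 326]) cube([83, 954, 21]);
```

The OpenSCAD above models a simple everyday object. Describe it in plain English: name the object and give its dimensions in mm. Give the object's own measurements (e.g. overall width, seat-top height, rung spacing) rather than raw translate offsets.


A bed frame 1907 mm long (x) by 954 mm wide (y). Four 83×83 mm corner posts, 430 mm tall, at the corners of the footprint. Four rails of 31 mm thickness and 164 mm height run between adjacent posts with their undersides at z = 162 mm, their outer faces flush with the outside of the frame (the two x-running rails run between the posts' inner faces; the two y-running rails run between the posts' inner faces). 13 slats, each 83 mm wide (x) and 21 mm thick, lie across the top of the two x-running rails, running the full 954 mm width of the frame in y; along x they sit between the end posts with a 47 mm gap after the −x posts and between neighbouring slats, leaving 51 mm before the +x posts.


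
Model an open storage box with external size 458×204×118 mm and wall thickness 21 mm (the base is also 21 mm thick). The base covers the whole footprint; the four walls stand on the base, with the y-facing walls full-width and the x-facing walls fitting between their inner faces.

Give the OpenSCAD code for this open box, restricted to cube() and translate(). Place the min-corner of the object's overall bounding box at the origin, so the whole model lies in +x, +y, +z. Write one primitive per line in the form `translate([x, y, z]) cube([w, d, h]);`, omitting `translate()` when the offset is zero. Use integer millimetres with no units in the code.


cube([458, 204, 21]);
translate([0, 0, 21]) cube([458, 21, 97]);
translate([0, 183, 21]) cube([458, 21, 97]);
translate([0, 21, 21]) cube([21, 162, 97]);
translate([437, 21, 21]) cube([21, 162, 97]);


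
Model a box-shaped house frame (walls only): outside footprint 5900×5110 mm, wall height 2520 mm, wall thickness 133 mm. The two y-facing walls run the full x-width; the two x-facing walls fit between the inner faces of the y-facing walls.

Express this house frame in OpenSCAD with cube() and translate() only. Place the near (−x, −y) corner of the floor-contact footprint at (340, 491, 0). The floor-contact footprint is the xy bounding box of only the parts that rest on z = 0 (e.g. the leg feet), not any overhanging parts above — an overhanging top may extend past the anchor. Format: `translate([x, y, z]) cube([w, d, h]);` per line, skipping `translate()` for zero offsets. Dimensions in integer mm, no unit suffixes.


translate([340, 491, 0]) cube([5900, 133, 2520]);
translate([340, 5468, 0]) cube([5900, 133, 2520]);
translate([340, 624, 0]) cube([133, 4844, 2520]);
translate([6107, 624, 0]) cube([133, 4844, 2520]);


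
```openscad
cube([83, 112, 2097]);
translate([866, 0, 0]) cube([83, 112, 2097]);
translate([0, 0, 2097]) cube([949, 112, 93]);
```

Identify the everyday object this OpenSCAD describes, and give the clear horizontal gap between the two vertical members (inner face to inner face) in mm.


A door frame. The clear opening width is 783 mm.

Two 2097 mm tall posts with a header on top — a door frame. The left jamb is 83 mm wide at x = 0; the right jamb starts at x = 866. The clear opening is 866 − 83 = 783 mm.


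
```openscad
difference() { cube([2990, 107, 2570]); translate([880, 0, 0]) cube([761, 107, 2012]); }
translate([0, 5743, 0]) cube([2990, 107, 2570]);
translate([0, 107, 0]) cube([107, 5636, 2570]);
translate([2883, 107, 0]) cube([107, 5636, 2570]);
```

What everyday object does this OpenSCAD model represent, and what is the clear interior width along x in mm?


A single room. The interior width is 2776 mm.

Four walls enclosing a rectangle with a door in the front wall — a room. Outside width 2990 minus two 107 mm walls gives 2776 mm.


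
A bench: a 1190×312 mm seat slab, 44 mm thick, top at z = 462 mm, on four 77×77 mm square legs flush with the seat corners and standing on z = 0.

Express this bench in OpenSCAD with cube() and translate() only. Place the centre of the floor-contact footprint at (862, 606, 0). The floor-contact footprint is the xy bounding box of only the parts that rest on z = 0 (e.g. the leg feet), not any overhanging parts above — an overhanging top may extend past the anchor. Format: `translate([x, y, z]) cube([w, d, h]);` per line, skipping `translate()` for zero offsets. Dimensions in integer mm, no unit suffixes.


translate([267, 450, 418]) cube([1190, 312, 44]);
translate([267, 450, 0]) cube([77, 77, 418]);
translate([267, 685, 0]) cube([77, 77, 418]);
translate([1380, 450, 0]) cube([77, 77, 418]);
translate([1380, 685, 0]) cube([77, 77, 418]);


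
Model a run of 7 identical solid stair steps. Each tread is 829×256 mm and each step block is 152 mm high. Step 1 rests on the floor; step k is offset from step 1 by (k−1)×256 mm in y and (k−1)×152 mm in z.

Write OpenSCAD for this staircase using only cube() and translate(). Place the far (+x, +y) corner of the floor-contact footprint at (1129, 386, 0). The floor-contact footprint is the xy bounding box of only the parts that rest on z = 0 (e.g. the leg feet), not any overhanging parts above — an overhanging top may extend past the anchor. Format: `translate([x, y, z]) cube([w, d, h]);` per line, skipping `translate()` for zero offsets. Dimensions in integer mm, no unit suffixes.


translate([300, 130, 0]) cube([829, 256, 152]);
translate([300, 386, 152]) cube([829, 256, 152]);
translate([300, 642, 304]) cube([829, 256, 152]);
translate([300, 898, 456]) cube([829, 256, 152]);
translate([300, 1154, 608]) cube([829, 256, 152]);
translate([300, 1410, 760]) cube([829, 256, 152]);
translate([300, 1666, 912]) cube([829, 256, 152]);


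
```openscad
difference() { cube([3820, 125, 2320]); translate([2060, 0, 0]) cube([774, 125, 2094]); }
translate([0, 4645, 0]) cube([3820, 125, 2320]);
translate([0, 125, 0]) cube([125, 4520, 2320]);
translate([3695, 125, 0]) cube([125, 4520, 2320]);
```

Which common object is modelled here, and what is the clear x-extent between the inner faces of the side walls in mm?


A single room. The interior width is 3570 mm.

Four walls enclosing a rectangle with a door in the front wall — a room. Outside width 3820 minus two 125 mm walls gives 3570 mm.


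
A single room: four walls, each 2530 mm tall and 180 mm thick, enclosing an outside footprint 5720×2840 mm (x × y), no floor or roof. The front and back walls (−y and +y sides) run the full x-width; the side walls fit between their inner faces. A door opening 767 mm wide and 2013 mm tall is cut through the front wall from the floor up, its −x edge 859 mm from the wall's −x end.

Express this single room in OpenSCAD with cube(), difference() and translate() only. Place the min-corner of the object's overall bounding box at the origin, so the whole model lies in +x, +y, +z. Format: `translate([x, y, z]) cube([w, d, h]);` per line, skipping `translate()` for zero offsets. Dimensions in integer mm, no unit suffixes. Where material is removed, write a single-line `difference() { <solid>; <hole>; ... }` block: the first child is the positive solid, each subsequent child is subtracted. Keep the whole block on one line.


difference() { cube([5720, 180, 2530]); translate([859, 0, 0]) cube([767, 180, 2013]); }
translate([0, 2660, 0]) cube([5720, 180, 2530]);
translate([0, 180, 0]) cube([180, 2480, 2530]);
translate([5540, 180, 0]) cube([180, 2480, 2530]);


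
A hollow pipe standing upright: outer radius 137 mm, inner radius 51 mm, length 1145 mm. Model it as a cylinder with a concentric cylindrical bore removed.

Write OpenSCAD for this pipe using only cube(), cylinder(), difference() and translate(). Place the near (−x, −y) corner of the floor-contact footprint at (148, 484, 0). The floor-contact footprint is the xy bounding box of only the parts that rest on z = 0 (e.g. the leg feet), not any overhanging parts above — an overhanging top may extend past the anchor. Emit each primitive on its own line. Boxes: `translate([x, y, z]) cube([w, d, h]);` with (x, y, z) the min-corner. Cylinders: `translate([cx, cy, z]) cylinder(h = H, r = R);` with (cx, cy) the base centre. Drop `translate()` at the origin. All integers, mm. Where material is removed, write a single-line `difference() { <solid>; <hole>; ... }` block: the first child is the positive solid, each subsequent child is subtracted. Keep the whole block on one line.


difference() { translate([285, 621, 0]) cylinder(h = 1145, r = 137); translate([285, 621, 0]) cylinder(h = 1145, r = 51); }


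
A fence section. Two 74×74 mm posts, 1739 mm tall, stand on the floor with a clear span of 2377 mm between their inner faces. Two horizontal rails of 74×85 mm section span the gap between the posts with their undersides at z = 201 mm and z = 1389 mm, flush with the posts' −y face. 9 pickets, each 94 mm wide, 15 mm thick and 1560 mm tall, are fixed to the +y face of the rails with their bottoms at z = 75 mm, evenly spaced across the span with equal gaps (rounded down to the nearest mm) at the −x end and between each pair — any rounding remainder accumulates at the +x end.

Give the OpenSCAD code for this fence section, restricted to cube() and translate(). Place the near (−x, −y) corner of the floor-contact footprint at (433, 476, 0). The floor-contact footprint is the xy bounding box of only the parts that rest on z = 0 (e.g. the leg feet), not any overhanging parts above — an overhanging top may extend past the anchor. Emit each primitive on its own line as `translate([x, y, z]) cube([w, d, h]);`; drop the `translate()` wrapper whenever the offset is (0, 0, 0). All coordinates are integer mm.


translate([433, 476, 0]) cube([74, 74, 1739]);
translate([2884, 476, 0]) cube([74, 74, 1739]);
translate([507, 476, 201]) cube([2377, 74, 85]);
translate([507, 476, 1389]) cube([2377, 74, 85]);
translate([660, 550, 75]) cube([94, 15, 1560]);
translate([907, 550, 75]) cube([94, 15, 1560]);
translate([1154, 550, 75]) cube([94, 15, 1560]);
translate([1401, 550, 75]) cube([94, 15, 1560]);
translate([1648, 550, 75]) cube([94, 15, 1560]);
translate([1895, 550, 75]) cube([94, 15, 1560]);
translate([2142, 550, 75]) cube([94, 15, 1560]);
translate([2389, 550, 75]) cube([94, 15, 1560]);
translate([2636, 550, 75]) cube([94, 15, 1560]);


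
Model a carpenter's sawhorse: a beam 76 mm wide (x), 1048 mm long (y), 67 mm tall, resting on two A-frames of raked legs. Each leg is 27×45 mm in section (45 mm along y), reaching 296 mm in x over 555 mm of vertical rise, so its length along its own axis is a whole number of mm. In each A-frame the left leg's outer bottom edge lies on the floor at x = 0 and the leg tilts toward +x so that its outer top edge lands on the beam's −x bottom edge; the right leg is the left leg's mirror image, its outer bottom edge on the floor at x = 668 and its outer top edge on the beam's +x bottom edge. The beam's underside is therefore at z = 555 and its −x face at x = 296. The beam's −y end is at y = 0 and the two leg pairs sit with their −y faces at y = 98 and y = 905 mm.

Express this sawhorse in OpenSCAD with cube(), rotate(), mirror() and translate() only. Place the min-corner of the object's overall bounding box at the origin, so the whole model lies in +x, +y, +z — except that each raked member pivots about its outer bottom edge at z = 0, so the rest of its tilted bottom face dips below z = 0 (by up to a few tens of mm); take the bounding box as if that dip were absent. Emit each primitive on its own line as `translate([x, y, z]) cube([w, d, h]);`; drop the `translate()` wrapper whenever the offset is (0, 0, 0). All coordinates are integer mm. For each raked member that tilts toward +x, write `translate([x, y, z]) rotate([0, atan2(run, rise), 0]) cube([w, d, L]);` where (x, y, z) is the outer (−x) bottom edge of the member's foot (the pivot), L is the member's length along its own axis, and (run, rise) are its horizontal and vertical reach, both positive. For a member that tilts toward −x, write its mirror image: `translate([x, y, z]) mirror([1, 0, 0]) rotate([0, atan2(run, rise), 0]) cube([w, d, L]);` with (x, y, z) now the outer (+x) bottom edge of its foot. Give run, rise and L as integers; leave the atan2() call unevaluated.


translate([296, 0, 555]) cube([76, 1048, 67]);
translate([0, 98, 0]) rotate([0, atan2(296, 555), 0]) cube([27, 45, 629]);
translate([668, 98, 0]) mirror([1, 0, 0]) rotate([0, atan2(296, 555), 0]) cube([27, 45, 629]);
translate([0, 905, 0]) rotate([0, atan2(296, 555), 0]) cube([27, 45, 629]);
translate([668, 905, 0]) mirror([1, 0, 0]) rotate([0, atan2(296, 555), 0]) cube([27, 45, 629]);


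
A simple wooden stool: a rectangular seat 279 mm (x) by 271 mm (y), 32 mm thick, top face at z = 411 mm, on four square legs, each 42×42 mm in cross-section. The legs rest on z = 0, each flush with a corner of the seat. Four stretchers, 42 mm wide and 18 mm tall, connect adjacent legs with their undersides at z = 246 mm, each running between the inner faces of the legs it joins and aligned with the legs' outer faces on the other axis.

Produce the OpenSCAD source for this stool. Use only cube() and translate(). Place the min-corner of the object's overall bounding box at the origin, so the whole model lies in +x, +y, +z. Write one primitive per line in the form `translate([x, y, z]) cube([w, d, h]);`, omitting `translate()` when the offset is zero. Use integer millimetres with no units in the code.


translate([0, 0, 379]) cube([279, 271, 32]);
cube([42, 42, 379]);
translate([237, 0, 0]) cube([42, 42, 379]);
translate([0, 229, 0]) cube([42, 42, 379]);
translate([237, 229, 0]) cube([42, 42, 379]);
translate([42, 0, 246]) cube([195, 42, 18]);
translate([42, 229, 246]) cube([195, 42, 18]);
translate([0, 42, 246]) cube([42, 187, 18]);
translate([237, 42, 246]) cube([42, 187, 18]);


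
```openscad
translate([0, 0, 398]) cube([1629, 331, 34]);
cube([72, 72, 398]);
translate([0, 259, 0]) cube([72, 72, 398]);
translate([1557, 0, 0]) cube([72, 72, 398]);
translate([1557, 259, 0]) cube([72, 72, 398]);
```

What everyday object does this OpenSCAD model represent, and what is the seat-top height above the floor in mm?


A bench. The seat-top height is 432 mm.

A long slab on four corner posts — a bench. The slab sits at z = 398 with thickness 34, so the top is 398 + 34 = 432 mm.


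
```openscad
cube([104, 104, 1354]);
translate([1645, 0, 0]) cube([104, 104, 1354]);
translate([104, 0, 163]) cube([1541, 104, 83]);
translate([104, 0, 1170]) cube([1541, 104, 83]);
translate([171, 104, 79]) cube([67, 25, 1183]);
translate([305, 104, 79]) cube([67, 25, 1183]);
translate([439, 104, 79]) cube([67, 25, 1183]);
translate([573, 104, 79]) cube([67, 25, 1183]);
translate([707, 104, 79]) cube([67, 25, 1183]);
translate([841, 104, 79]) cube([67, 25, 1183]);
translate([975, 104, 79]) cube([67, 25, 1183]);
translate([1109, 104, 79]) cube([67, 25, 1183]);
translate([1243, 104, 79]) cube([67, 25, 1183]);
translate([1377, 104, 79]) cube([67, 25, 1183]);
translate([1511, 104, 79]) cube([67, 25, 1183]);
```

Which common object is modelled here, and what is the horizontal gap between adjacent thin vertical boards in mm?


A fence section. The picket gap is 67 mm.

Two posts, two rails, 11 pickets — a fence section. Span 1541 mm holds 11 pickets of 67 mm with 12 equal gaps: ⌊(1541 − 11·67) / 12⌋ = 67 mm.


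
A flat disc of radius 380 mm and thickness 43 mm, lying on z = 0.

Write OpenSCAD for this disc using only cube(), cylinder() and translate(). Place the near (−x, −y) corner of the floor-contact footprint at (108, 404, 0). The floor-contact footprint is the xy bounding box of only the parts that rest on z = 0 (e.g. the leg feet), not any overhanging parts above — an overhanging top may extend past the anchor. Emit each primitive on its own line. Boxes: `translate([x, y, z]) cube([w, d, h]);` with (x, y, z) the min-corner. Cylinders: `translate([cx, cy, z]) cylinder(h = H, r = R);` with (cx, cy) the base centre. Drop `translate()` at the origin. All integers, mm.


translate([488, 784, 0]) cylinder(h = 43, r = 380);


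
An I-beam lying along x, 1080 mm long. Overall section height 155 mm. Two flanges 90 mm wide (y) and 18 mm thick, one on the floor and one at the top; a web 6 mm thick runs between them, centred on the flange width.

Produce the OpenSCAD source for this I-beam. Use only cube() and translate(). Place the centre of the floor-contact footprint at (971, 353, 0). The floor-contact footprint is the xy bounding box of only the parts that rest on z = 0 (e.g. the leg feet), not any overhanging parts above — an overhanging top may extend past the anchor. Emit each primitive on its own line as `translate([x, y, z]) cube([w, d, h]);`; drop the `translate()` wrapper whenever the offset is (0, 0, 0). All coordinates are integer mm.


translate([431, 308, 0]) cube([1080, 90, 18]);
translate([431, 350, 18]) cube([1080, 6, 119]);
translate([431, 308, 137]) cube([1080, 90, 18]);


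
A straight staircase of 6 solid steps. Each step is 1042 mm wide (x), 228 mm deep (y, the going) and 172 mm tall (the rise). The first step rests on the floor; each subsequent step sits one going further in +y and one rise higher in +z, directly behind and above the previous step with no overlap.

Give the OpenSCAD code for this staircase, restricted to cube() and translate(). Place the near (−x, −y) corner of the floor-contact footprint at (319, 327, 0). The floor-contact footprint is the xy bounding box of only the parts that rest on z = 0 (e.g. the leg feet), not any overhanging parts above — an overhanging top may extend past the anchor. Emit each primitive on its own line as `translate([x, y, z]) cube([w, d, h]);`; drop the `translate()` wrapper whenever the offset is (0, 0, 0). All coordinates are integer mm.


translate([319, 327, 0]) cube([1042, 228, 172]);
translate([319, 555, 172]) cube([1042, 228, 172]);
translate([319, 783, 344]) cube([1042, 228, 172]);
translate([319, 1011, 516]) cube([1042, 228, 172]);
translate([319, 1239, 688]) cube([1042, 228, 172]);
translate([319, 1467, 860]) cube([1042, 228, 172]);


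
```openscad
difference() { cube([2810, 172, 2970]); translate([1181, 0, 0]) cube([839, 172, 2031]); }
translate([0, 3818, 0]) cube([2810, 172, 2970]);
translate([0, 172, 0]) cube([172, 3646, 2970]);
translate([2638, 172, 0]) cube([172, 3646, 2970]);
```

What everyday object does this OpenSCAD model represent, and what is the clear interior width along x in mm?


A single room. The interior width is 2466 mm.

Four walls enclosing a rectangle with a door in the front wall — a room. Outside width 2810 minus two 172 mm walls gives 2466 mm.
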